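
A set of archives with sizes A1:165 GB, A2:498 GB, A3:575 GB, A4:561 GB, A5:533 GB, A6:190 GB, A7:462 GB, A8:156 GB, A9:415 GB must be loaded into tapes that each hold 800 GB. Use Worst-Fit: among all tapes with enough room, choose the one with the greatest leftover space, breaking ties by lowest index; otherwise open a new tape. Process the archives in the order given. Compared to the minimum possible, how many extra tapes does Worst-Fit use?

0

Worst-Fit: [165,498] [575] [561] [533,190] [462,156] [415] → 6 tapes.
6 archives exceed 400 GB (half the capacity), and no two of those can share a tape, so at least 6 tapes are needed.
So 6 is already optimal.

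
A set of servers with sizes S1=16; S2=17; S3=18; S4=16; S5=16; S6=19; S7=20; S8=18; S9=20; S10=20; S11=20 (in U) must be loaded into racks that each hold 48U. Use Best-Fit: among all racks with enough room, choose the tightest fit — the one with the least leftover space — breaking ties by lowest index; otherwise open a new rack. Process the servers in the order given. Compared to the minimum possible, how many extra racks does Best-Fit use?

1

Best-Fit: [16,17] [18,16] [16,19] [20,18] [20,20] [20] → 6 racks.
Total size 200U; any packing needs at least ⌈200/48⌉ = 5 racks.
An optimal packing achieves that bound: [20,20] [20,20] [19,18] [18,17] [16,16,16] → 5 racks.
Excess: 6 − 5 = 1.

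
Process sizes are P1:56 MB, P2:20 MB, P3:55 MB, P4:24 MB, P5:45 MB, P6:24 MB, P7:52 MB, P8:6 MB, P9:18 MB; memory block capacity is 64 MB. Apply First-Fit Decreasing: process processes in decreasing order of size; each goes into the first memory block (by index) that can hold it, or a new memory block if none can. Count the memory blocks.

Sorted descending: 56, 55, 52, 45, 24, 24, 20, 18, 6.
memory block 1: place 56 MB, 8 MB left
memory block 2: place 55 MB, 9 MB left
memory block 3: place 52 MB, 12 MB left
memory block 4: place 45 MB, 19 MB left
memory block 5: place 24 MB, 40 MB left
memory block 5: place 24 MB, 16 MB left
memory block 6: place 20 MB, 44 MB left
memory block 4: place 18 MB, 1 MB left
memory block 1: place 6 MB, 2 MB left

6 memory blocks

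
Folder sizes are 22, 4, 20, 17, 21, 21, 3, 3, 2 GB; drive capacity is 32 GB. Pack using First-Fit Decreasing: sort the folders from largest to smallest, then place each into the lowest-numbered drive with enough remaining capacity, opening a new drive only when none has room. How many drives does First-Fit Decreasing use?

5

Sorted descending: 22, 21, 21, 20, 17, 4, 3, 3, 2.
22 GB → drive 1 (remaining 10 GB)
21 GB → drive 2 (remaining 11 GB)
21 GB → drive 3 (remaining 11 GB)
20 GB → drive 4 (remaining 12 GB)
17 GB → drive 5 (remaining 15 GB)
4 GB → drive 1 (remaining 6 GB)
3 GB → drive 1 (remaining 3 GB)
3 GB → drive 1 (remaining 0 GB)
2 GB → drive 2 (remaining 9 GB)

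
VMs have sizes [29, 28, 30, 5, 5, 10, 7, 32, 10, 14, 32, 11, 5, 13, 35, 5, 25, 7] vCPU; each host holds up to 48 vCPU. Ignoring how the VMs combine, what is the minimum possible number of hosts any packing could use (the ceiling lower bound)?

Total size = 29 + 28 + 30 + 5 + 5 + 10 + 7 + 32 + 10 + 14 + 32 + 11 + 5 + 13 + 35 + 5 + 25 + 7 = 303 vCPU.
⌈303 / 48⌉ = 7.

7 hosts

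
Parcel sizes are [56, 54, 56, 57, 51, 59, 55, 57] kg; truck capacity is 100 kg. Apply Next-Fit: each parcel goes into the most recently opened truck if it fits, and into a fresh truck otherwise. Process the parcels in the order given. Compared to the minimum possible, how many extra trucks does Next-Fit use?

0

Next-Fit: [56] [54] [56] [57] [51] [59] [55] [57] → 8 trucks.
8 parcels exceed 50 kg (half the capacity), and no two of those can share a truck, so at least 8 trucks are needed.
So 8 is already optimal.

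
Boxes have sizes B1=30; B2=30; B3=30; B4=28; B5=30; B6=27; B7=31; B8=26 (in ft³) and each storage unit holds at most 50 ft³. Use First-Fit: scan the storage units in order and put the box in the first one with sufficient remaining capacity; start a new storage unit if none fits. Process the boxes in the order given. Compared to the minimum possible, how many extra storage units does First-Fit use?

0

First-Fit: [30] [30] [30] [28] [30] [27] [31] [26] → 8 storage units.
8 boxes exceed 25 ft³ (half the capacity), and no two of those can share a storage unit, so at least 8 storage units are needed.
So 8 is already optimal.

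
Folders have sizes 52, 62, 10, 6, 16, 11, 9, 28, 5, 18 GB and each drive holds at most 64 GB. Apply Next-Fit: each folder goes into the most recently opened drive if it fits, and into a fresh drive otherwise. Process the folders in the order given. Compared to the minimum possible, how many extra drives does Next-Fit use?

0

Next-Fit: [52] [62] [10,6,16,11,9] [28,5,18] → 4 drives.
Total size 217 GB; any packing needs at least ⌈217/64⌉ = 4 drives.
So 4 is already optimal.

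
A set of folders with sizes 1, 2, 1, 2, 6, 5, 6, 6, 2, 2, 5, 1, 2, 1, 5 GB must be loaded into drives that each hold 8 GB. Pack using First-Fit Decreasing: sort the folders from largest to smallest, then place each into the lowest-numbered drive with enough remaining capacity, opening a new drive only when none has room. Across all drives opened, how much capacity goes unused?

1

Sorted descending: 6, 6, 6, 5, 5, 5, 2, 2, 2, 2, 2, 1, 1, 1, 1.
Put 6 GB in drive 1; 2 GB remain.
Put 6 GB in drive 2; 2 GB remain.
Put 6 GB in drive 3; 2 GB remain.
Put 5 GB in drive 4; 3 GB remain.
Put 5 GB in drive 5; 3 GB remain.
Put 5 GB in drive 6; 3 GB remain.
Put 2 GB in drive 1; 0 GB remain.
Put 2 GB in drive 2; 0 GB remain.
Put 2 GB in drive 3; 0 GB remain.
Put 2 GB in drive 4; 1 GB remain.
Put 2 GB in drive 5; 1 GB remain.
Put 1 GB in drive 4; 0 GB remain.
Put 1 GB in drive 5; 0 GB remain.
Put 1 GB in drive 6; 2 GB remain.
Put 1 GB in drive 6; 1 GB remain.
6 drives × 8 GB = 48 GB; used 47 GB; unused 1 GB.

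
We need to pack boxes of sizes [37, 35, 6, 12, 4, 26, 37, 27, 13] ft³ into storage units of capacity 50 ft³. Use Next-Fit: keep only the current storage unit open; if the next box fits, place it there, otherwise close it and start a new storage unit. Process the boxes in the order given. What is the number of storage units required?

storage unit 1: place 37 ft³, 13 ft³ left
storage unit 2: place 35 ft³, 15 ft³ left
storage unit 2: place 6 ft³, 9 ft³ left
storage unit 3: place 12 ft³, 38 ft³ left
storage unit 3: place 4 ft³, 34 ft³ left
storage unit 3: place 26 ft³, 8 ft³ left
storage unit 4: place 37 ft³, 13 ft³ left
storage unit 5: place 27 ft³, 23 ft³ left
storage unit 5: place 13 ft³, 10 ft³ left

5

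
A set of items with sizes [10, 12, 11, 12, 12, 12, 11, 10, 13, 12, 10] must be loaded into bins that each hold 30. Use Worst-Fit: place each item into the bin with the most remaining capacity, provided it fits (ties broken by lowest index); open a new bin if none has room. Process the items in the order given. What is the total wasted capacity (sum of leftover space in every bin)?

bin 1: place 10, 20 left
bin 1: place 12, 8 left
bin 2: place 11, 19 left
bin 2: place 12, 7 left
bin 3: place 12, 18 left
bin 3: place 12, 6 left
bin 4: place 11, 19 left
bin 4: place 10, 9 left
bin 5: place 13, 17 left
bin 5: place 12, 5 left
bin 6: place 10, 20 left
6 bins × 30 = 180; used 125; unused 55.

55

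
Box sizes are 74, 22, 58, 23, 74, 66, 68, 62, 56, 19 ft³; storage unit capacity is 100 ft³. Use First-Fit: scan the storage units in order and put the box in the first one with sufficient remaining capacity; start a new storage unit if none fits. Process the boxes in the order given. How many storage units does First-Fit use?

7

storage unit 1: place 74 ft³, 26 ft³ left
storage unit 1: place 22 ft³, 4 ft³ left
storage unit 2: place 58 ft³, 42 ft³ left
storage unit 2: place 23 ft³, 19 ft³ left
storage unit 3: place 74 ft³, 26 ft³ left
storage unit 4: place 66 ft³, 34 ft³ left
storage unit 5: place 68 ft³, 32 ft³ left
storage unit 6: place 62 ft³, 38 ft³ left
storage unit 7: place 56 ft³, 44 ft³ left
storage unit 2: place 19 ft³, 0 ft³ left
Final storage units: [74,22] [58,23,19] [74] [66] [68] [62] [56].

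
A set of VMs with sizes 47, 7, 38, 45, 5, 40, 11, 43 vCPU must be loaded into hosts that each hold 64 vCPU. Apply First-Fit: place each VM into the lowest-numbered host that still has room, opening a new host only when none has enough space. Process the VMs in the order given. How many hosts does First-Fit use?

5

Put 47 vCPU in host 1; 17 vCPU remain.
Put 7 vCPU in host 1; 10 vCPU remain.
Put 38 vCPU in host 2; 26 vCPU remain.
Put 45 vCPU in host 3; 19 vCPU remain.
Put 5 vCPU in host 1; 5 vCPU remain.
Put 40 vCPU in host 4; 24 vCPU remain.
Put 11 vCPU in host 2; 15 vCPU remain.
Put 43 vCPU in host 5; 21 vCPU remain.
Final hosts: [47,7,5] [38,11] [45] [40] [43].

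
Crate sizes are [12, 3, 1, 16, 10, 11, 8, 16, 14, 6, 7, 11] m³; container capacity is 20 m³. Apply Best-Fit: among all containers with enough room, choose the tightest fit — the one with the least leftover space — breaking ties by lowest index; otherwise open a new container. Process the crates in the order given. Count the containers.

12 m³ → container 1 (remaining 8 m³)
3 m³ → container 1 (remaining 5 m³)
1 m³ → container 1 (remaining 4 m³)
16 m³ → container 2 (remaining 4 m³)
10 m³ → container 3 (remaining 10 m³)
11 m³ → container 4 (remaining 9 m³)
8 m³ → container 4 (remaining 1 m³)
16 m³ → container 5 (remaining 4 m³)
14 m³ → container 6 (remaining 6 m³)
6 m³ → container 6 (remaining 0 m³)
7 m³ → container 3 (remaining 3 m³)
11 m³ → container 7 (remaining 9 m³)

7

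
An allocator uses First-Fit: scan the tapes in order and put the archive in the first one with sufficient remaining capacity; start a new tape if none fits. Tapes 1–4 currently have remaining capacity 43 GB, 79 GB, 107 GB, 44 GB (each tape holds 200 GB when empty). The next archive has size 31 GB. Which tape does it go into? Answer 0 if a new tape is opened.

1

Tapes with room: tape 1 (43 GB), tape 2 (79 GB), tape 3 (107 GB), tape 4 (44 GB).
The first with room is tape 1.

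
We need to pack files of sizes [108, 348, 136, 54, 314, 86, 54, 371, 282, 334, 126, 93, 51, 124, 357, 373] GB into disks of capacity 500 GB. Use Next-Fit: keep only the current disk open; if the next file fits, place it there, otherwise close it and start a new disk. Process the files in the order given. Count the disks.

9 disks

disk 1: place 108 GB, 392 GB left
disk 1: place 348 GB, 44 GB left
disk 2: place 136 GB, 364 GB left
disk 2: place 54 GB, 310 GB left
disk 3: place 314 GB, 186 GB left
disk 3: place 86 GB, 100 GB left
disk 3: place 54 GB, 46 GB left
disk 4: place 371 GB, 129 GB left
disk 5: place 282 GB, 218 GB left
disk 6: place 334 GB, 166 GB left
disk 6: place 126 GB, 40 GB left
disk 7: place 93 GB, 407 GB left
disk 7: place 51 GB, 356 GB left
disk 7: place 124 GB, 232 GB left
disk 8: place 357 GB, 143 GB left
disk 9: place 373 GB, 127 GB left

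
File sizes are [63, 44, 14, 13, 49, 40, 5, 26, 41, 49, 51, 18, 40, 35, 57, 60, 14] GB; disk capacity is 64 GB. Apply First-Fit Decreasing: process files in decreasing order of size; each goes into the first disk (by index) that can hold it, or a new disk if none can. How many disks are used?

11 disks

Sorted descending: 63, 60, 57, 51, 49, 49, 44, 41, 40, 40, 35, 26, 18, 14, 14, 13, 5.
Put 63 GB in disk 1; 1 GB remain.
Put 60 GB in disk 2; 4 GB remain.
Put 57 GB in disk 3; 7 GB remain.
Put 51 GB in disk 4; 13 GB remain.
Put 49 GB in disk 5; 15 GB remain.
Put 49 GB in disk 6; 15 GB remain.
Put 44 GB in disk 7; 20 GB remain.
Put 41 GB in disk 8; 23 GB remain.
Put 40 GB in disk 9; 24 GB remain.
Put 40 GB in disk 10; 24 GB remain.
Put 35 GB in disk 11; 29 GB remain.
Put 26 GB in disk 11; 3 GB remain.
Put 18 GB in disk 7; 2 GB remain.
Put 14 GB in disk 5; 1 GB remain.
Put 14 GB in disk 6; 1 GB remain.
Put 13 GB in disk 4; 0 GB remain.
Put 5 GB in disk 3; 2 GB remain.
Final disks: [63] [60] [57,5] [51,13] [49,14] [49,14] [44,18] [41] [40] [40] [35,26].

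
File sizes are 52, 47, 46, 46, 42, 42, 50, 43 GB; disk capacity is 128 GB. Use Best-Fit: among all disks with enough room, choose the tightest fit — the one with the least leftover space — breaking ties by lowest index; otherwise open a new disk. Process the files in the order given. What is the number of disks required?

4

Put 52 GB in disk 1; 76 GB remain.
Put 47 GB in disk 1; 29 GB remain.
Put 46 GB in disk 2; 82 GB remain.
Put 46 GB in disk 2; 36 GB remain.
Put 42 GB in disk 3; 86 GB remain.
Put 42 GB in disk 3; 44 GB remain.
Put 50 GB in disk 4; 78 GB remain.
Put 43 GB in disk 3; 1 GB remain.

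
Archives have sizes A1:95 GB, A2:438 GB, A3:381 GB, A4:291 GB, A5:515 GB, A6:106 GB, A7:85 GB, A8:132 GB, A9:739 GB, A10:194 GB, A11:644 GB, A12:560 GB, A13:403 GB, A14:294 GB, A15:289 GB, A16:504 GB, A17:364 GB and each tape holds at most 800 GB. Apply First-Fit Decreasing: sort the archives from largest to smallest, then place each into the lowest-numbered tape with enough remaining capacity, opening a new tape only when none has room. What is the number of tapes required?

8

Sorted descending: 739, 644, 560, 515, 504, 438, 403, 381, 364, 294, 291, 289, 194, 132, 106, 95, 85.
Put 739 GB in tape 1; 61 GB remain.
Put 644 GB in tape 2; 156 GB remain.
Put 560 GB in tape 3; 240 GB remain.
Put 515 GB in tape 4; 285 GB remain.
Put 504 GB in tape 5; 296 GB remain.
Put 438 GB in tape 6; 362 GB remain.
Put 403 GB in tape 7; 397 GB remain.
Put 381 GB in tape 7; 16 GB remain.
Put 364 GB in tape 8; 436 GB remain.
Put 294 GB in tape 5; 2 GB remain.
Put 291 GB in tape 6; 71 GB remain.
Put 289 GB in tape 8; 147 GB remain.
Put 194 GB in tape 3; 46 GB remain.
Put 132 GB in tape 2; 24 GB remain.
Put 106 GB in tape 4; 179 GB remain.
Put 95 GB in tape 4; 84 GB remain.
Put 85 GB in tape 8; 62 GB remain.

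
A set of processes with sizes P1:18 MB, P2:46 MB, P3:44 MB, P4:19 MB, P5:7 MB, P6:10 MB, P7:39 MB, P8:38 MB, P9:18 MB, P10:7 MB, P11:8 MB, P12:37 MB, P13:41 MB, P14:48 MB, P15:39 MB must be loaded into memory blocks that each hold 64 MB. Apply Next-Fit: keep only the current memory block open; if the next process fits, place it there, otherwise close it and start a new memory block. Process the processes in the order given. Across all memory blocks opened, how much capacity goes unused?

93

Put P1 (18 MB) in memory block 1; 46 MB remain.
Put P2 (46 MB) in memory block 1; 0 MB remain.
Put P3 (44 MB) in memory block 2; 20 MB remain.
Put P4 (19 MB) in memory block 2; 1 MB remain.
Put P5 (7 MB) in memory block 3; 57 MB remain.
Put P6 (10 MB) in memory block 3; 47 MB remain.
Put P7 (39 MB) in memory block 3; 8 MB remain.
Put P8 (38 MB) in memory block 4; 26 MB remain.
Put P9 (18 MB) in memory block 4; 8 MB remain.
Put P10 (7 MB) in memory block 4; 1 MB remain.
Put P11 (8 MB) in memory block 5; 56 MB remain.
Put P12 (37 MB) in memory block 5; 19 MB remain.
Put P13 (41 MB) in memory block 6; 23 MB remain.
Put P14 (48 MB) in memory block 7; 16 MB remain.
Put P15 (39 MB) in memory block 8; 25 MB remain.
8 memory blocks × 64 MB = 512 MB; used 419 MB; unused 93 MB.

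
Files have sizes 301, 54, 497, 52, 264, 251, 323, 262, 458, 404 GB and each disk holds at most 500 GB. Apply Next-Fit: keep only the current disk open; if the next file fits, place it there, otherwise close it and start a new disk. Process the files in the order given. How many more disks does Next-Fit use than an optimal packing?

Next-Fit: [301,54] [497] [52,264] [251] [323] [262] [458] [404] → 8 disks.
8 files exceed 250 GB (half the capacity), and no two of those can share a disk, so at least 8 disks are needed.
So 8 is already optimal.

0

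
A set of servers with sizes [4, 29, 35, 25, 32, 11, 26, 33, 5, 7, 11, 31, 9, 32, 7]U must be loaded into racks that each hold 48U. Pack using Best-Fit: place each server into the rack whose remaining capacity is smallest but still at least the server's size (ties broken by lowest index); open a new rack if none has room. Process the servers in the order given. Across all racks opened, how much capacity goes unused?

87

Put 4U in rack 1; 44U remain.
Put 29U in rack 1; 15U remain.
Put 35U in rack 2; 13U remain.
Put 25U in rack 3; 23U remain.
Put 32U in rack 4; 16U remain.
Put 11U in rack 2; 2U remain.
Put 26U in rack 5; 22U remain.
Put 33U in rack 6; 15U remain.
Put 5U in rack 1; 10U remain.
Put 7U in rack 1; 3U remain.
Put 11U in rack 6; 4U remain.
Put 31U in rack 7; 17U remain.
Put 9U in rack 4; 7U remain.
Put 32U in rack 8; 16U remain.
Put 7U in rack 4; 0U remain.
8 racks × 48U = 384U; used 297U; unused 87U.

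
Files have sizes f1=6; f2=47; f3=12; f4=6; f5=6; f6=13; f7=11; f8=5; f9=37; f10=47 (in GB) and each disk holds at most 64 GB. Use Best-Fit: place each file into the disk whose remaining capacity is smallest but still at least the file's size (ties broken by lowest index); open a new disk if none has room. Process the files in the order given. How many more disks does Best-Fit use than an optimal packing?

1

Best-Fit: [6,47,6,5] [12,6,13,11] [37] [47] → 4 disks.
Total size 190 GB; any packing needs at least ⌈190/64⌉ = 3 disks.
An optimal packing achieves that bound: [47,12,5] [47,11,6] [37,13,6,6] → 3 disks.
Excess: 4 − 3 = 1.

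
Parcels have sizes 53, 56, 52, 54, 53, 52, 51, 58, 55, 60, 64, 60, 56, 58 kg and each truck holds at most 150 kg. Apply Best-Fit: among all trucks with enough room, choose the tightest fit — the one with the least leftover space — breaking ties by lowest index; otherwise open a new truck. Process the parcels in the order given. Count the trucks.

53 kg → truck 1 (remaining 97 kg)
56 kg → truck 1 (remaining 41 kg)
52 kg → truck 2 (remaining 98 kg)
54 kg → truck 2 (remaining 44 kg)
53 kg → truck 3 (remaining 97 kg)
52 kg → truck 3 (remaining 45 kg)
51 kg → truck 4 (remaining 99 kg)
58 kg → truck 4 (remaining 41 kg)
55 kg → truck 5 (remaining 95 kg)
60 kg → truck 5 (remaining 35 kg)
64 kg → truck 6 (remaining 86 kg)
60 kg → truck 6 (remaining 26 kg)
56 kg → truck 7 (remaining 94 kg)
58 kg → truck 7 (remaining 36 kg)

7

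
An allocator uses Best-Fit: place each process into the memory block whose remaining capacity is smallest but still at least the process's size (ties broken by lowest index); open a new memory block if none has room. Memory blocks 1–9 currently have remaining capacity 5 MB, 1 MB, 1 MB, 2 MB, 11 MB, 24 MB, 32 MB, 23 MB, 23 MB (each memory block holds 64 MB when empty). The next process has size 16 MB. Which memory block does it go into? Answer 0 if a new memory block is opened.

8

Memory blocks with room: memory block 6 (24 MB), memory block 7 (32 MB), memory block 8 (23 MB), memory block 9 (23 MB).
Tightest fit is memory block 8 with 23 MB free.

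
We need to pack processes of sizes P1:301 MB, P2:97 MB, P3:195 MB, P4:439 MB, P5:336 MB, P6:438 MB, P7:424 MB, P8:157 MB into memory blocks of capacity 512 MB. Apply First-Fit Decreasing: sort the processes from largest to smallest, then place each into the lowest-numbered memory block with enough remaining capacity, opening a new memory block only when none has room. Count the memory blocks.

Sorted descending: 439, 438, 424, 336, 301, 195, 157, 97.
Put 439 MB in memory block 1; 73 MB remain.
Put 438 MB in memory block 2; 74 MB remain.
Put 424 MB in memory block 3; 88 MB remain.
Put 336 MB in memory block 4; 176 MB remain.
Put 301 MB in memory block 5; 211 MB remain.
Put 195 MB in memory block 5; 16 MB remain.
Put 157 MB in memory block 4; 19 MB remain.
Put 97 MB in memory block 6; 415 MB remain.

6 memory blocks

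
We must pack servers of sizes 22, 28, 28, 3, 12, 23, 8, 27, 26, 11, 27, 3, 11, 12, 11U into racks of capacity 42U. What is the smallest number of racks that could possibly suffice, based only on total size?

Total size = 22 + 28 + 28 + 3 + 12 + 23 + 8 + 27 + 26 + 11 + 27 + 3 + 11 + 12 + 11 = 252U.
⌈252 / 42⌉ = 6.

6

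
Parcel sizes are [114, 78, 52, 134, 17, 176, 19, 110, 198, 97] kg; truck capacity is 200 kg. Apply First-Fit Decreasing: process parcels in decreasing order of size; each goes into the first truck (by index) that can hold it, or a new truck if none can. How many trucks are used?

Sorted descending: 198, 176, 134, 114, 110, 97, 78, 52, 19, 17.
truck 1: place 198 kg, 2 kg left
truck 2: place 176 kg, 24 kg left
truck 3: place 134 kg, 66 kg left
truck 4: place 114 kg, 86 kg left
truck 5: place 110 kg, 90 kg left
truck 6: place 97 kg, 103 kg left
truck 4: place 78 kg, 8 kg left
truck 3: place 52 kg, 14 kg left
truck 2: place 19 kg, 5 kg left
truck 5: place 17 kg, 73 kg left
Final trucks: [198] [176,19] [134,52] [114,78] [110,17] [97].

6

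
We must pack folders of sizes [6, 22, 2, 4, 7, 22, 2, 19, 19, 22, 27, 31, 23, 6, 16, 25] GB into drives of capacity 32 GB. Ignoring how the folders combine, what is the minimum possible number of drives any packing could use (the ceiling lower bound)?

Total size = 6 + 22 + 2 + 4 + 7 + 22 + 2 + 19 + 19 + 22 + 27 + 31 + 23 + 6 + 16 + 25 = 253 GB.
⌈253 / 32⌉ = 8.

8 drives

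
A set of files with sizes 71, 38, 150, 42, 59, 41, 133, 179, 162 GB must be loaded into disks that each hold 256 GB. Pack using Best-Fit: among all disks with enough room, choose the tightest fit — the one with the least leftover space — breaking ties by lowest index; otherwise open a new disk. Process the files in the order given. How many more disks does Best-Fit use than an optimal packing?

1

Best-Fit: [71,38,41] [150,42,59] [133] [179] [162] → 5 disks.
Total size 875 GB; any packing needs at least ⌈875/256⌉ = 4 disks.
An optimal packing achieves that bound: [179,71] [162,59] [150,42,41] [133,38] → 4 disks.
Excess: 5 − 4 = 1.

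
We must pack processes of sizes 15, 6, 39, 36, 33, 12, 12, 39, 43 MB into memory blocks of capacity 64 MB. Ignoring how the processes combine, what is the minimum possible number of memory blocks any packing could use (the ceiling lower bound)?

Total size = 15 + 6 + 39 + 36 + 33 + 12 + 12 + 39 + 43 = 235 MB.
⌈235 / 64⌉ = 4.

4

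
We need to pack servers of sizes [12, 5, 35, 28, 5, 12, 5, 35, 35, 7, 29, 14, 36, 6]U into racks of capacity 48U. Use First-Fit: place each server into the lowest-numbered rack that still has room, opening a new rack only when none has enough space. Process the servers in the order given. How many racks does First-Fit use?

6

Put 12U in rack 1; 36U remain.
Put 5U in rack 1; 31U remain.
Put 35U in rack 2; 13U remain.
Put 28U in rack 1; 3U remain.
Put 5U in rack 2; 8U remain.
Put 12U in rack 3; 36U remain.
Put 5U in rack 2; 3U remain.
Put 35U in rack 3; 1U remain.
Put 35U in rack 4; 13U remain.
Put 7U in rack 4; 6U remain.
Put 29U in rack 5; 19U remain.
Put 14U in rack 5; 5U remain.
Put 36U in rack 6; 12U remain.
Put 6U in rack 4; 0U remain.
Final racks: [12,5,28] [35,5,5] [12,35] [35,7,6] [29,14] [36].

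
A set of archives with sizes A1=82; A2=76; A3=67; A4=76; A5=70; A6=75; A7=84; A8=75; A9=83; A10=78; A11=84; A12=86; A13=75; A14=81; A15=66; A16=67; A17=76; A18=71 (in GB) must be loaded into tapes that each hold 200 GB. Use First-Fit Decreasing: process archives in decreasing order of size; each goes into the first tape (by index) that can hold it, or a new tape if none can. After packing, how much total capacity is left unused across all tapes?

Sorted descending: 86, 84, 84, 83, 82, 81, 78, 76, 76, 76, 75, 75, 75, 71, 70, 67, 67, 66.
Put 86 GB in tape 1; 114 GB remain.
Put 84 GB in tape 1; 30 GB remain.
Put 84 GB in tape 2; 116 GB remain.
Put 83 GB in tape 2; 33 GB remain.
Put 82 GB in tape 3; 118 GB remain.
Put 81 GB in tape 3; 37 GB remain.
Put 78 GB in tape 4; 122 GB remain.
Put 76 GB in tape 4; 46 GB remain.
Put 76 GB in tape 5; 124 GB remain.
Put 76 GB in tape 5; 48 GB remain.
Put 75 GB in tape 6; 125 GB remain.
Put 75 GB in tape 6; 50 GB remain.
Put 75 GB in tape 7; 125 GB remain.
Put 71 GB in tape 7; 54 GB remain.
Put 70 GB in tape 8; 130 GB remain.
Put 67 GB in tape 8; 63 GB remain.
Put 67 GB in tape 9; 133 GB remain.
Put 66 GB in tape 9; 67 GB remain.
9 tapes × 200 GB = 1800 GB; used 1372 GB; unused 428 GB.

428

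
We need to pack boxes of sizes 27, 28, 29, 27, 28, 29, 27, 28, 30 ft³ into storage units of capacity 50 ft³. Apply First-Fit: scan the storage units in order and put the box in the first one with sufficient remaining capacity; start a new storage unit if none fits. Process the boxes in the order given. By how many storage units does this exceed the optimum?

First-Fit: [27] [28] [29] [27] [28] [29] [27] [28] [30] → 9 storage units.
9 boxes exceed 25 ft³ (half the capacity), and no two of those can share a storage unit, so at least 9 storage units are needed.
So 9 is already optimal.

0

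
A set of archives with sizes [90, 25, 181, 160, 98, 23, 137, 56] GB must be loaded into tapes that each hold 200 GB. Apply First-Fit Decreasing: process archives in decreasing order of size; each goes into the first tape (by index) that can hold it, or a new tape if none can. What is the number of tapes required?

Sorted descending: 181, 160, 137, 98, 90, 56, 25, 23.
tape 1: place 181 GB, 19 GB left
tape 2: place 160 GB, 40 GB left
tape 3: place 137 GB, 63 GB left
tape 4: place 98 GB, 102 GB left
tape 4: place 90 GB, 12 GB left
tape 3: place 56 GB, 7 GB left
tape 2: place 25 GB, 15 GB left
tape 5: place 23 GB, 177 GB left
Final tapes: [181] [160,25] [137,56] [98,90] [23].

5 tapes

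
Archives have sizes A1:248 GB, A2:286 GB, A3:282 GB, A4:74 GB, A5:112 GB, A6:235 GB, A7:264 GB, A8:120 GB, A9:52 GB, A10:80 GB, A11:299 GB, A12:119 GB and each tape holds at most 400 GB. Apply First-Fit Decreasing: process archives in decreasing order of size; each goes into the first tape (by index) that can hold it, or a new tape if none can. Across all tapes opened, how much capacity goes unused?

Sorted descending: 299, 286, 282, 264, 248, 235, 120, 119, 112, 80, 74, 52.
299 GB → tape 1 (remaining 101 GB)
286 GB → tape 2 (remaining 114 GB)
282 GB → tape 3 (remaining 118 GB)
264 GB → tape 4 (remaining 136 GB)
248 GB → tape 5 (remaining 152 GB)
235 GB → tape 6 (remaining 165 GB)
120 GB → tape 4 (remaining 16 GB)
119 GB → tape 5 (remaining 33 GB)
112 GB → tape 2 (remaining 2 GB)
80 GB → tape 1 (remaining 21 GB)
74 GB → tape 3 (remaining 44 GB)
52 GB → tape 6 (remaining 113 GB)
6 tapes × 400 GB = 2400 GB; used 2171 GB; unused 229 GB.

229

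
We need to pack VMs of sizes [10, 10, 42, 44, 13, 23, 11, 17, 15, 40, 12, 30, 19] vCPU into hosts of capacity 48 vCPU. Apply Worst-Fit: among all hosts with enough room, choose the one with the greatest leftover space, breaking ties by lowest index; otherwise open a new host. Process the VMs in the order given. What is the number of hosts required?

Put 10 vCPU in host 1; 38 vCPU remain.
Put 10 vCPU in host 1; 28 vCPU remain.
Put 42 vCPU in host 2; 6 vCPU remain.
Put 44 vCPU in host 3; 4 vCPU remain.
Put 13 vCPU in host 1; 15 vCPU remain.
Put 23 vCPU in host 4; 25 vCPU remain.
Put 11 vCPU in host 4; 14 vCPU remain.
Put 17 vCPU in host 5; 31 vCPU remain.
Put 15 vCPU in host 5; 16 vCPU remain.
Put 40 vCPU in host 6; 8 vCPU remain.
Put 12 vCPU in host 5; 4 vCPU remain.
Put 30 vCPU in host 7; 18 vCPU remain.
Put 19 vCPU in host 8; 29 vCPU remain.
Final hosts: [10,10,13] [42] [44] [23,11] [17,15,12] [40] [30] [19].

8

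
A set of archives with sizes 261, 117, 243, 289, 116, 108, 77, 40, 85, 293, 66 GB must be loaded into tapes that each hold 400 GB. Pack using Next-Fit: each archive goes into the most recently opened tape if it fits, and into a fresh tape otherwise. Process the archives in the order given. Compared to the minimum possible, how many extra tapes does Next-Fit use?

1

Next-Fit: [261,117] [243] [289] [116,108,77,40] [85,293] [66] → 6 tapes.
Total size 1695 GB; any packing needs at least ⌈1695/400⌉ = 5 tapes.
An optimal packing achieves that bound: [293,85] [289,108] [261,117] [243,116,40] [77,66] → 5 tapes.
Excess: 6 − 5 = 1.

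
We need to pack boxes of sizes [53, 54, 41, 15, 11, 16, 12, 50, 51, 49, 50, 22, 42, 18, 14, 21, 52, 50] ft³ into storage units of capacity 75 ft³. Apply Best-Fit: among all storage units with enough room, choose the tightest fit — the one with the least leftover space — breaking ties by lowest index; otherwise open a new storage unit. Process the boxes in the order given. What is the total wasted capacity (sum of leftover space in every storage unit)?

129

storage unit 1: place 53 ft³, 22 ft³ left
storage unit 2: place 54 ft³, 21 ft³ left
storage unit 3: place 41 ft³, 34 ft³ left
storage unit 2: place 15 ft³, 6 ft³ left
storage unit 1: place 11 ft³, 11 ft³ left
storage unit 3: place 16 ft³, 18 ft³ left
storage unit 3: place 12 ft³, 6 ft³ left
storage unit 4: place 50 ft³, 25 ft³ left
storage unit 5: place 51 ft³, 24 ft³ left
storage unit 6: place 49 ft³, 26 ft³ left
storage unit 7: place 50 ft³, 25 ft³ left
storage unit 5: place 22 ft³, 2 ft³ left
storage unit 8: place 42 ft³, 33 ft³ left
storage unit 4: place 18 ft³, 7 ft³ left
storage unit 7: place 14 ft³, 11 ft³ left
storage unit 6: place 21 ft³, 5 ft³ left
storage unit 9: place 52 ft³, 23 ft³ left
storage unit 10: place 50 ft³, 25 ft³ left
10 storage units × 75 ft³ = 750 ft³; used 621 ft³; unused 129 ft³.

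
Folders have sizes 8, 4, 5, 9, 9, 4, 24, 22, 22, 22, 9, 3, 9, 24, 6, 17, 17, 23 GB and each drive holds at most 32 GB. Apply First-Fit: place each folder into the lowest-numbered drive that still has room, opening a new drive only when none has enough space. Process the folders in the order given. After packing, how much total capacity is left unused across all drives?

Put 8 GB in drive 1; 24 GB remain.
Put 4 GB in drive 1; 20 GB remain.
Put 5 GB in drive 1; 15 GB remain.
Put 9 GB in drive 1; 6 GB remain.
Put 9 GB in drive 2; 23 GB remain.
Put 4 GB in drive 1; 2 GB remain.
Put 24 GB in drive 3; 8 GB remain.
Put 22 GB in drive 2; 1 GB remain.
Put 22 GB in drive 4; 10 GB remain.
Put 22 GB in drive 5; 10 GB remain.
Put 9 GB in drive 4; 1 GB remain.
Put 3 GB in drive 3; 5 GB remain.
Put 9 GB in drive 5; 1 GB remain.
Put 24 GB in drive 6; 8 GB remain.
Put 6 GB in drive 6; 2 GB remain.
Put 17 GB in drive 7; 15 GB remain.
Put 17 GB in drive 8; 15 GB remain.
Put 23 GB in drive 9; 9 GB remain.
9 drives × 32 GB = 288 GB; used 237 GB; unused 51 GB.

51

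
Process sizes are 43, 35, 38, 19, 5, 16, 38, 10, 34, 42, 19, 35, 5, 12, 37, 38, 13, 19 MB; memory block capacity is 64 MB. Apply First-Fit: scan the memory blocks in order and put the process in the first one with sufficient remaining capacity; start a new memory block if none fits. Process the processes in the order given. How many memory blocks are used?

43 MB → memory block 1 (remaining 21 MB)
35 MB → memory block 2 (remaining 29 MB)
38 MB → memory block 3 (remaining 26 MB)
19 MB → memory block 1 (remaining 2 MB)
5 MB → memory block 2 (remaining 24 MB)
16 MB → memory block 2 (remaining 8 MB)
38 MB → memory block 4 (remaining 26 MB)
10 MB → memory block 3 (remaining 16 MB)
34 MB → memory block 5 (remaining 30 MB)
42 MB → memory block 6 (remaining 22 MB)
19 MB → memory block 4 (remaining 7 MB)
35 MB → memory block 7 (remaining 29 MB)
5 MB → memory block 2 (remaining 3 MB)
12 MB → memory block 3 (remaining 4 MB)
37 MB → memory block 8 (remaining 27 MB)
38 MB → memory block 9 (remaining 26 MB)
13 MB → memory block 5 (remaining 17 MB)
19 MB → memory block 6 (remaining 3 MB)

9 memory blocks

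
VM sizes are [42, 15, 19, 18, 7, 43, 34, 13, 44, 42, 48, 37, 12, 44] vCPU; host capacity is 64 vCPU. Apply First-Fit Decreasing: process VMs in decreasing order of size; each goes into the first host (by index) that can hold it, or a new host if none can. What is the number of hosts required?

Sorted descending: 48, 44, 44, 43, 42, 42, 37, 34, 19, 18, 15, 13, 12, 7.
48 vCPU → host 1 (remaining 16 vCPU)
44 vCPU → host 2 (remaining 20 vCPU)
44 vCPU → host 3 (remaining 20 vCPU)
43 vCPU → host 4 (remaining 21 vCPU)
42 vCPU → host 5 (remaining 22 vCPU)
42 vCPU → host 6 (remaining 22 vCPU)
37 vCPU → host 7 (remaining 27 vCPU)
34 vCPU → host 8 (remaining 30 vCPU)
19 vCPU → host 2 (remaining 1 vCPU)
18 vCPU → host 3 (remaining 2 vCPU)
15 vCPU → host 1 (remaining 1 vCPU)
13 vCPU → host 4 (remaining 8 vCPU)
12 vCPU → host 5 (remaining 10 vCPU)
7 vCPU → host 4 (remaining 1 vCPU)

8 hosts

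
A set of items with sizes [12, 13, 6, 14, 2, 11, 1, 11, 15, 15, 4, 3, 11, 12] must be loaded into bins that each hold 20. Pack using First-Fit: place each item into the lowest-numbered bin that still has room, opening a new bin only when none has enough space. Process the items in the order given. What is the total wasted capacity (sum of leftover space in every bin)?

Put 12 in bin 1; 8 remain.
Put 13 in bin 2; 7 remain.
Put 6 in bin 1; 2 remain.
Put 14 in bin 3; 6 remain.
Put 2 in bin 1; 0 remain.
Put 11 in bin 4; 9 remain.
Put 1 in bin 2; 6 remain.
Put 11 in bin 5; 9 remain.
Put 15 in bin 6; 5 remain.
Put 15 in bin 7; 5 remain.
Put 4 in bin 2; 2 remain.
Put 3 in bin 3; 3 remain.
Put 11 in bin 8; 9 remain.
Put 12 in bin 9; 8 remain.
9 bins × 20 = 180; used 130; unused 50.

50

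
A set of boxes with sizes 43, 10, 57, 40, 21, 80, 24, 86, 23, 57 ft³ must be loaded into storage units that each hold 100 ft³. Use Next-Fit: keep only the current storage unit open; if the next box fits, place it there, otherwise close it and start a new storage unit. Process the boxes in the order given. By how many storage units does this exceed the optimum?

Next-Fit: [43,10] [57,40] [21] [80] [24] [86] [23,57] → 7 storage units.
Total size 441 ft³; any packing needs at least ⌈441/100⌉ = 5 storage units.
An optimal packing achieves that bound: [86,10] [80] [57,43] [57,40] [24,23,21] → 5 storage units.
Excess: 7 − 5 = 2.

2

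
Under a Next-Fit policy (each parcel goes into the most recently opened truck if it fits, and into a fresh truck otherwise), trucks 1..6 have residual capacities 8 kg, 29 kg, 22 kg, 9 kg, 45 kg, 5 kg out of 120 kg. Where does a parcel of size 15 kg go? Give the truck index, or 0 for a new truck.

Next-Fit only looks at truck 6, which has 5 kg free.
15 kg does not fit, so a new truck is opened.

0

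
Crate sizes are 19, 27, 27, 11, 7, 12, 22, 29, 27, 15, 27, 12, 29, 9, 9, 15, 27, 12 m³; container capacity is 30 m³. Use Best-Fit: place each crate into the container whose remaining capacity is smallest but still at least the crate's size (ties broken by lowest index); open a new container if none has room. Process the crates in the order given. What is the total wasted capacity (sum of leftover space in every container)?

54

19 m³ → container 1 (remaining 11 m³)
27 m³ → container 2 (remaining 3 m³)
27 m³ → container 3 (remaining 3 m³)
11 m³ → container 1 (remaining 0 m³)
7 m³ → container 4 (remaining 23 m³)
12 m³ → container 4 (remaining 11 m³)
22 m³ → container 5 (remaining 8 m³)
29 m³ → container 6 (remaining 1 m³)
27 m³ → container 7 (remaining 3 m³)
15 m³ → container 8 (remaining 15 m³)
27 m³ → container 9 (remaining 3 m³)
12 m³ → container 8 (remaining 3 m³)
29 m³ → container 10 (remaining 1 m³)
9 m³ → container 4 (remaining 2 m³)
9 m³ → container 11 (remaining 21 m³)
15 m³ → container 11 (remaining 6 m³)
27 m³ → container 12 (remaining 3 m³)
12 m³ → container 13 (remaining 18 m³)
13 containers × 30 m³ = 390 m³; used 336 m³; unused 54 m³.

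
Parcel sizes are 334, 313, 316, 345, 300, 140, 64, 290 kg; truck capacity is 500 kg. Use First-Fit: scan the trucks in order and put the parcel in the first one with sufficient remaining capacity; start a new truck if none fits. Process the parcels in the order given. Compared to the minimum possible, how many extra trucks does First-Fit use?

First-Fit: [334,140] [313,64] [316] [345] [300] [290] → 6 trucks.
6 parcels exceed 250 kg (half the capacity), and no two of those can share a truck, so at least 6 trucks are needed.
So 6 is already optimal.

0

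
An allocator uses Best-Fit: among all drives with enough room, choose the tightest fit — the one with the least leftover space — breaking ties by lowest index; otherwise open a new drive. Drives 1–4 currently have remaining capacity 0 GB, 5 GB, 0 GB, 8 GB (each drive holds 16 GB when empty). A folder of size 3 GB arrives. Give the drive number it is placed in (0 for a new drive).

2

Drives with room: drive 2 (5 GB), drive 4 (8 GB).
Tightest fit is drive 2 with 5 GB free.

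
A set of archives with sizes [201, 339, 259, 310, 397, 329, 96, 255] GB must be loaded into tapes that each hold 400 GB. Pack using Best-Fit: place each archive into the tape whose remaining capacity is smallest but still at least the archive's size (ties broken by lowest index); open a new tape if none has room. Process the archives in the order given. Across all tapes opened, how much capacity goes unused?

614

Put 201 GB in tape 1; 199 GB remain.
Put 339 GB in tape 2; 61 GB remain.
Put 259 GB in tape 3; 141 GB remain.
Put 310 GB in tape 4; 90 GB remain.
Put 397 GB in tape 5; 3 GB remain.
Put 329 GB in tape 6; 71 GB remain.
Put 96 GB in tape 3; 45 GB remain.
Put 255 GB in tape 7; 145 GB remain.
7 tapes × 400 GB = 2800 GB; used 2186 GB; unused 614 GB.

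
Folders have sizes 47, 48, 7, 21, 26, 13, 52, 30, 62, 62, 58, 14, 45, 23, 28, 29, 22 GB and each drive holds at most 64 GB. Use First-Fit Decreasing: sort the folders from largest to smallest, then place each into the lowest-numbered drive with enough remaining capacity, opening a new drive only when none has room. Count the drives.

Sorted descending: 62, 62, 58, 52, 48, 47, 45, 30, 29, 28, 26, 23, 22, 21, 14, 13, 7.
drive 1: place 62 GB, 2 GB left
drive 2: place 62 GB, 2 GB left
drive 3: place 58 GB, 6 GB left
drive 4: place 52 GB, 12 GB left
drive 5: place 48 GB, 16 GB left
drive 6: place 47 GB, 17 GB left
drive 7: place 45 GB, 19 GB left
drive 8: place 30 GB, 34 GB left
drive 8: place 29 GB, 5 GB left
drive 9: place 28 GB, 36 GB left
drive 9: place 26 GB, 10 GB left
drive 10: place 23 GB, 41 GB left
drive 10: place 22 GB, 19 GB left
drive 11: place 21 GB, 43 GB left
drive 5: place 14 GB, 2 GB left
drive 6: place 13 GB, 4 GB left
drive 4: place 7 GB, 5 GB left

11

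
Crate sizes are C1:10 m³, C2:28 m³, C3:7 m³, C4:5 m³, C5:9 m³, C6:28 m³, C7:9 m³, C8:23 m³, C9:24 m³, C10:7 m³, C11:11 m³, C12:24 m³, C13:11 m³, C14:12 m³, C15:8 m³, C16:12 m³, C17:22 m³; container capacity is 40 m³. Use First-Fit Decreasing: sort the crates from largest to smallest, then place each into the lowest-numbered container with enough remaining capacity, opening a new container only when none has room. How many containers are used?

7

Sorted descending: 28, 28, 24, 24, 23, 22, 12, 12, 11, 11, 10, 9, 9, 8, 7, 7, 5.
container 1: place 28 m³, 12 m³ left
container 2: place 28 m³, 12 m³ left
container 3: place 24 m³, 16 m³ left
container 4: place 24 m³, 16 m³ left
container 5: place 23 m³, 17 m³ left
container 6: place 22 m³, 18 m³ left
container 1: place 12 m³, 0 m³ left
container 2: place 12 m³, 0 m³ left
container 3: place 11 m³, 5 m³ left
container 4: place 11 m³, 5 m³ left
container 5: place 10 m³, 7 m³ left
container 6: place 9 m³, 9 m³ left
container 6: place 9 m³, 0 m³ left
container 7: place 8 m³, 32 m³ left
container 5: place 7 m³, 0 m³ left
container 7: place 7 m³, 25 m³ left
container 3: place 5 m³, 0 m³ left
Final containers: [28,12] [28,12] [24,11,5] [24,11] [23,10,7] [22,9,9] [8,7].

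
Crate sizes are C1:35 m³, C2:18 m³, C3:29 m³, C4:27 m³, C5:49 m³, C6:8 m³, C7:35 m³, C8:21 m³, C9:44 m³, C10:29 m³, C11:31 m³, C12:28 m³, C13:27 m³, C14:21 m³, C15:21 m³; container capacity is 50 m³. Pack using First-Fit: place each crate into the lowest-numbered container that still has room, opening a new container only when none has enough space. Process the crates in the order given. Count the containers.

C1 (35 m³) → container 1 (remaining 15 m³)
C2 (18 m³) → container 2 (remaining 32 m³)
C3 (29 m³) → container 2 (remaining 3 m³)
C4 (27 m³) → container 3 (remaining 23 m³)
C5 (49 m³) → container 4 (remaining 1 m³)
C6 (8 m³) → container 1 (remaining 7 m³)
C7 (35 m³) → container 5 (remaining 15 m³)
C8 (21 m³) → container 3 (remaining 2 m³)
C9 (44 m³) → container 6 (remaining 6 m³)
C10 (29 m³) → container 7 (remaining 21 m³)
C11 (31 m³) → container 8 (remaining 19 m³)
C12 (28 m³) → container 9 (remaining 22 m³)
C13 (27 m³) → container 10 (remaining 23 m³)
C14 (21 m³) → container 7 (remaining 0 m³)
C15 (21 m³) → container 9 (remaining 1 m³)

10 containers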